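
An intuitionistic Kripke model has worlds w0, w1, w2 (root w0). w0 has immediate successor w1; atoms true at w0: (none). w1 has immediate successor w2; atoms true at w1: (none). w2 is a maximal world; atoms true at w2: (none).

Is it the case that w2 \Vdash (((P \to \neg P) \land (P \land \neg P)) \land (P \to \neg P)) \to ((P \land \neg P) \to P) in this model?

Yes

w2 \Vdash (((P \to \neg P) \land (P \land \neg P)) \land (P \to \neg P)) \to ((P \land \neg P) \to P) vacuously: no world accessible from w2 forces the antecedent ((P \to \neg P) \land (P \land \neg P)) \land (P \to \neg P).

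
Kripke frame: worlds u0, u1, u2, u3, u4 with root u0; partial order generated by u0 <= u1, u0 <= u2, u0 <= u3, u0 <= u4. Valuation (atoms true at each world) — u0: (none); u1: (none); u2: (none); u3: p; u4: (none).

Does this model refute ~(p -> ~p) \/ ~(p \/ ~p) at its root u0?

Yes

u0 ||-/- ~(p -> ~p) \/ ~(p \/ ~p): neither disjunct is forced at u0.
u0 ||-/- ~(p -> ~p) since u1 is accessible from u0 and u1 ||- p -> ~p.
u1 ||- p -> ~p vacuously: no world accessible from u1 forces the antecedent p.
So the root u0 does not force ~(p -> ~p) \/ ~(p \/ ~p); the model is a countermodel.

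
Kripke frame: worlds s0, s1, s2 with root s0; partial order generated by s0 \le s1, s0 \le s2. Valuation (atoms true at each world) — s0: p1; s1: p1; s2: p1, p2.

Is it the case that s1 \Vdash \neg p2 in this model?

Yes

s1 \Vdash \neg p2: no world accessible from s1 forces p2.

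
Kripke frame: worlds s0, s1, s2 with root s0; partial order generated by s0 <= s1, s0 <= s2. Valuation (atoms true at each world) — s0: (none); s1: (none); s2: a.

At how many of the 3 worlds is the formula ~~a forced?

s0: does not force it — s0 ||-/- ~~a since s1 is accessible from s0 and s1 ||- ~a.
s1: does not force it — s1 ||-/- ~~a since s1 is accessible from s1 and s1 ||- ~a.
s2: forces it.
Worlds forcing the formula: {s2}.

1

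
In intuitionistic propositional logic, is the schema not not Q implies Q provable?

This is double-negation elimination, which is not intuitionistically valid.
A Kripke countermodel: worlds w0, w1; order generated by w0 <= w1; atoms true at each world — w0:{}; w1:{Q}.
w0 does not force not not Q implies Q: already at w0 itself, w0 forces not not Q but w0 does not force Q.
w0 lacks atom Q, so w0 does not force Q.
So the root w0 does not force the formula.

No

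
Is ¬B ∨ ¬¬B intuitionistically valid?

No

This is the weak law of excluded middle, which is not intuitionistically valid.
A Kripke countermodel: worlds s0, s1, s2; order generated by s0 ≤ s1, s0 ≤ s2; atoms true at each world — s0:{}; s1:{B}; s2:{}.
s0 ⊮ ¬B ∨ ¬¬B: neither disjunct is forced at s0.
s0 ⊮ ¬B since s1 is accessible from s0 and s1 ⊩ B.
So the root s0 does not force the formula.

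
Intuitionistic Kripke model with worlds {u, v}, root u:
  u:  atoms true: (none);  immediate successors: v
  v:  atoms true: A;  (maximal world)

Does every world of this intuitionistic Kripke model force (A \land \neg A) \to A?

Yes

u \Vdash (A \land \neg A) \to A vacuously: no world accessible from u forces the antecedent A \land \neg A.
Since the root u forces (A \land \neg A) \to A and forcing is persistent (monotone upward), every world forces it.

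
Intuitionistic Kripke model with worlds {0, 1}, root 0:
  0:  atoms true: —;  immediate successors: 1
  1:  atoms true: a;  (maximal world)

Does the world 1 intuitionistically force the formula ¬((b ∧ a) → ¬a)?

No

1 ⊮ ¬((b ∧ a) → ¬a) since 1 is accessible from 1 and 1 ⊩ (b ∧ a) → ¬a.
1 ⊩ (b ∧ a) → ¬a vacuously: no world accessible from 1 forces the antecedent b ∧ a.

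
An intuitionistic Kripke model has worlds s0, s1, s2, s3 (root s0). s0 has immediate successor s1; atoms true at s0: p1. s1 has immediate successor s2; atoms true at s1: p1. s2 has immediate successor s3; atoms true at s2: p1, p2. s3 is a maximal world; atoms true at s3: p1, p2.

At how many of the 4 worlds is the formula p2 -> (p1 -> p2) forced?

s0: forces it.
s1: forces it.
s2: forces it.
s3: forces it.
Worlds forcing the formula: {s0, s1, s2, s3}.

4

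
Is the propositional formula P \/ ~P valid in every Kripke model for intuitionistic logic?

This is the law of excluded middle, which is not intuitionistically valid.
A Kripke countermodel: worlds s0, s1; order generated by s0 <= s1; atoms true at each world — s0:{}; s1:{P}.
s0 ||-/- P \/ ~P: neither disjunct is forced at s0.
s0 lacks atom P, so s0 ||-/- P.
So the root s0 does not force the formula.

No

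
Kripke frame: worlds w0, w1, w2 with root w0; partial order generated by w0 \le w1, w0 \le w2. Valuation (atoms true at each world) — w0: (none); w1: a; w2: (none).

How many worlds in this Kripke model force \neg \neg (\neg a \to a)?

w0: does not force it — w0 \nVdash \neg \neg (\neg a \to a) since w2 is accessible from w0 and w2 \Vdash \neg (\neg a \to a).
w1: forces it.
w2: does not force it.
Worlds forcing the formula: {w1}.

1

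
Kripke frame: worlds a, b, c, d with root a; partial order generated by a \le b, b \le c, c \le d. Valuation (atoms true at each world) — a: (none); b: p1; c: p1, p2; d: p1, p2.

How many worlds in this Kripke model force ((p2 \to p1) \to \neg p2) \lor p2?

a: does not force it — a \nVdash ((p2 \to p1) \to \neg p2) \lor p2: neither disjunct is forced at a.
b: does not force it — b \nVdash ((p2 \to p1) \to \neg p2) \lor p2: neither disjunct is forced at b.
c: forces it.
d: forces it.
Worlds forcing the formula: {c, d}.

2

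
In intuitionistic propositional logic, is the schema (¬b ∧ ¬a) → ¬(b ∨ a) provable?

Yes

This is a constructively valid De Morgan direction (conjunction of negations to negated disjunction), which is intuitionistically derivable.
If both ¬b and ¬a hold at a world, no accessible world forces b or forces a, so none forces b ∨ a.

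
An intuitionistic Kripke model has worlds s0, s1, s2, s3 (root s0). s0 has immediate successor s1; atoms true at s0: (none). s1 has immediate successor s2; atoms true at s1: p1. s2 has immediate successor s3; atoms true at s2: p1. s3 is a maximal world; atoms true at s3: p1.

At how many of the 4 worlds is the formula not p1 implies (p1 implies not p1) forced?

s0: forces it.
s1: forces it.
s2: forces it.
s3: forces it.
Worlds forcing the formula: {s0, s1, s2, s3}.

4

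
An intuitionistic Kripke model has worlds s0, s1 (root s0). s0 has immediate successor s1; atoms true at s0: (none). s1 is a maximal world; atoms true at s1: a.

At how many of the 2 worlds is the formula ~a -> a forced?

s0: forces it.
s1: forces it.
Worlds forcing the formula: {s0, s1}.

2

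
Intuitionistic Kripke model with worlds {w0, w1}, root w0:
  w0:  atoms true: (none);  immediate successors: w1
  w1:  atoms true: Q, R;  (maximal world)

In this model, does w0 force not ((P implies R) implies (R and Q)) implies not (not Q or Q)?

Yes

w0 forces not ((P implies R) implies (R and Q)) implies not (not Q or Q) vacuously: no world accessible from w0 forces the antecedent not ((P implies R) implies (R and Q)).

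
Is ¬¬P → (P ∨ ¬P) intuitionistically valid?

No

This is a variant of double-negation elimination (deriving excluded middle from double negation), which is not intuitionistically valid.
A Kripke countermodel: worlds 0, 1; order generated by 0 ≤ 1; atoms true at each world — 0:{}; 1:{P}.
0 ⊮ ¬¬P → (P ∨ ¬P): already at 0 itself, 0 ⊩ ¬¬P but 0 ⊮ P ∨ ¬P.
0 ⊮ P ∨ ¬P: neither disjunct is forced at 0.
0 lacks atom P, so 0 ⊮ P.
So the root 0 does not force the formula.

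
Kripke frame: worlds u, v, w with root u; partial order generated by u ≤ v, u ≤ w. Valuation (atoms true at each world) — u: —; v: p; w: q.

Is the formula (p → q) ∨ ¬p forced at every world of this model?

No

Not every world: u ⊮ (p → q) ∨ ¬p.
u ⊮ (p → q) ∨ ¬p: neither disjunct is forced at u.
u ⊮ p → q: at the accessible world v, v ⊩ p but v ⊮ q.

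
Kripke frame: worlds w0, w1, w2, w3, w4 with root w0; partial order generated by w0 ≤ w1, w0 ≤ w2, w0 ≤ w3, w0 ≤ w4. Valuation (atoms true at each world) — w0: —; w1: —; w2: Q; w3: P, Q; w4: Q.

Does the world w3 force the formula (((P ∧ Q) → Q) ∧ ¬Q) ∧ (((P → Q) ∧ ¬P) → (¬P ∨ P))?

No

w3 ⊮ (((P ∧ Q) → Q) ∧ ¬Q) ∧ (((P → Q) ∧ ¬P) → (¬P ∨ P)) since w3 fails ((P ∧ Q) → Q) ∧ ¬Q.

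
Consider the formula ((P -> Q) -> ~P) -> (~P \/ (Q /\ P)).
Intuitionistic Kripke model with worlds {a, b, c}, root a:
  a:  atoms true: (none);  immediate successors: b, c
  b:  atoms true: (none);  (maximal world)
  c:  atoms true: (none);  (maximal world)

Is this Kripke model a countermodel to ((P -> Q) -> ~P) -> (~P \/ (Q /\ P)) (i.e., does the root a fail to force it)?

a ||- ((P -> Q) -> ~P) -> (~P \/ (Q /\ P)): every world accessible from a that forces (P -> Q) -> ~P (namely a, b, c) also forces ~P \/ (Q /\ P).
So the root a forces ((P -> Q) -> ~P) -> (~P \/ (Q /\ P)); the model is not a countermodel.

No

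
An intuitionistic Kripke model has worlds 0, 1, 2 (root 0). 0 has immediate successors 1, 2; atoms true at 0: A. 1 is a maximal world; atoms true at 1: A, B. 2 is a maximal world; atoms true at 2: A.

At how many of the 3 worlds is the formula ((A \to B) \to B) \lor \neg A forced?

3

0: forces it.
1: forces it.
2: forces it.
Worlds forcing the formula: {0, 1, 2}.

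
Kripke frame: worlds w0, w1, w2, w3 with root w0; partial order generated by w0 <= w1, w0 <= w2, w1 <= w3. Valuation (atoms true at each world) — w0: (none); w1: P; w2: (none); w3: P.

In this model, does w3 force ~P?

No

w3 ||-/- ~P since w3 is accessible from w3 and w3 ||- P.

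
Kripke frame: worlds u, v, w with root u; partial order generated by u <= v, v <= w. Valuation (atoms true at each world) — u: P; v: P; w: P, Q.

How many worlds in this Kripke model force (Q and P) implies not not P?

3

u: forces it.
v: forces it.
w: forces it.
Worlds forcing the formula: {u, v, w}.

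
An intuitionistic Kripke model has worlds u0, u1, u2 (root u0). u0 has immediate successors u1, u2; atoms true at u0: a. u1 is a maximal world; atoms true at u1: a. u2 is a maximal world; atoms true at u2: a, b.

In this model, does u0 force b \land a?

No

u0 \nVdash b \land a since u0 fails b.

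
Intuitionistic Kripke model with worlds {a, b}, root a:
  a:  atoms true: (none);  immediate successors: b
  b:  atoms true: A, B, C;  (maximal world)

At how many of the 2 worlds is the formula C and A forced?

1

a: does not force it — a does not force C and A since a fails C.
b: forces it.
Worlds forcing the formula: {b}.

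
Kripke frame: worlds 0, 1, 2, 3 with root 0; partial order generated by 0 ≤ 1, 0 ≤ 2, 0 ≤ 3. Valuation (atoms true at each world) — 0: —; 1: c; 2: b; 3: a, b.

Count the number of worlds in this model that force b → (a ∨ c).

0: does not force it — 0 ⊮ b → (a ∨ c): at the accessible world 2, 2 ⊩ b but 2 ⊮ a ∨ c.
1: forces it.
2: does not force it — 2 ⊮ b → (a ∨ c): already at 2 itself, 2 ⊩ b but 2 ⊮ a ∨ c.
3: forces it.
Worlds forcing the formula: {1, 3}.

2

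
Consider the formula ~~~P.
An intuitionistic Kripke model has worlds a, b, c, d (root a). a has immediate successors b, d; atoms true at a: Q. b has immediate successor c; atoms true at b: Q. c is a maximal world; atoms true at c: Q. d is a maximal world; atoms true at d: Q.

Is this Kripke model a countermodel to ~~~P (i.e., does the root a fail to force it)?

No

a ||- ~~~P: no world accessible from a forces ~~P.
So the root a forces ~~~P; the model is not a countermodel.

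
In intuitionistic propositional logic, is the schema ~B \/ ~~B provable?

This is the weak law of excluded middle, which is not intuitionistically valid.
A Kripke countermodel: worlds a, b, c; order generated by a <= b, a <= c; atoms true at each world — a:{}; b:{B}; c:{}.
a ||-/- ~B \/ ~~B: neither disjunct is forced at a.
a ||-/- ~B since b is accessible from a and b ||- B.
So the root a does not force the formula.

No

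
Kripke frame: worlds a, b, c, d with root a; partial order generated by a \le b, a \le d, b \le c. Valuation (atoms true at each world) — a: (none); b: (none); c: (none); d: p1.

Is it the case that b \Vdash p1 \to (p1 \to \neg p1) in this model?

b \Vdash p1 \to (p1 \to \neg p1) vacuously: no world accessible from b forces the antecedent p1.

Yes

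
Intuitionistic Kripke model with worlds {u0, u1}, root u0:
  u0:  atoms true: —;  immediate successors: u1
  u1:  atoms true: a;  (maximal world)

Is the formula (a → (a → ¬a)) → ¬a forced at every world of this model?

u0 ⊩ (a → (a → ¬a)) → ¬a vacuously: no world accessible from u0 forces the antecedent a → (a → ¬a).
Since the root u0 forces (a → (a → ¬a)) → ¬a and forcing is persistent (monotone upward), every world forces it.

Yes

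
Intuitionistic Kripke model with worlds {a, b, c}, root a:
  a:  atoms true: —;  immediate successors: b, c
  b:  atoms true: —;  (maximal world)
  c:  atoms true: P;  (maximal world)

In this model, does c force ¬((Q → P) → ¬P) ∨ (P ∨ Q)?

c ⊩ ¬((Q → P) → ¬P) ∨ (P ∨ Q) via the disjunct ¬((Q → P) → ¬P).

Yes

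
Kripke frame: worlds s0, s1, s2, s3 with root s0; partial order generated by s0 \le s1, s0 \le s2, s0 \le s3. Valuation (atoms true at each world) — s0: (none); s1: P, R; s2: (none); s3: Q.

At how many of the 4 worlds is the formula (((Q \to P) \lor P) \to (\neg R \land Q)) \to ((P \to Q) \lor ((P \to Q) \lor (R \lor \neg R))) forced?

s0: forces it.
s1: forces it.
s2: forces it.
s3: forces it.
Worlds forcing the formula: {s0, s1, s2, s3}.

4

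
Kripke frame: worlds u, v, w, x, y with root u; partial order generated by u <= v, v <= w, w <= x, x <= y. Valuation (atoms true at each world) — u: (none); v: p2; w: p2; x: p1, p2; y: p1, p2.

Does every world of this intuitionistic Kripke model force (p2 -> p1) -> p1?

u ||- (p2 -> p1) -> p1: every world accessible from u that forces p2 -> p1 (namely x, y) also forces p1.
Since the root u forces (p2 -> p1) -> p1 and forcing is persistent (monotone upward), every world forces it.

Yes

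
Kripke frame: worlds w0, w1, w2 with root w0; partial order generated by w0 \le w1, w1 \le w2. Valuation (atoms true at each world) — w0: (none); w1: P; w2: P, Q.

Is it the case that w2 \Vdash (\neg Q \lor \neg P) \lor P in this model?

Yes

w2 \Vdash (\neg Q \lor \neg P) \lor P via the disjunct P.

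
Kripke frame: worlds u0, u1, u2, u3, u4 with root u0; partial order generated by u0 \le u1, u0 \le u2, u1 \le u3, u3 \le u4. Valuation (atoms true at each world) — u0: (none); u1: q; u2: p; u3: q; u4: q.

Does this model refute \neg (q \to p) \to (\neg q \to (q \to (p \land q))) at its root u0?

u0 \Vdash \neg (q \to p) \to (\neg q \to (q \to (p \land q))): every world accessible from u0 that forces \neg (q \to p) (namely u1, u3, u4) also forces \neg q \to (q \to (p \land q)).
So the root u0 forces \neg (q \to p) \to (\neg q \to (q \to (p \land q))); the model is not a countermodel.

No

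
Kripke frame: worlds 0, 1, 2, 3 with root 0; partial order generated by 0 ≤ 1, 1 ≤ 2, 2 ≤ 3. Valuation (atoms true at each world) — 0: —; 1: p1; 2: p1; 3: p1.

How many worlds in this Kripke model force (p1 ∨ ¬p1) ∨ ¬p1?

3

0: does not force it — 0 ⊮ (p1 ∨ ¬p1) ∨ ¬p1: neither disjunct is forced at 0.
1: forces it.
2: forces it.
3: forces it.
Worlds forcing the formula: {1, 2, 3}.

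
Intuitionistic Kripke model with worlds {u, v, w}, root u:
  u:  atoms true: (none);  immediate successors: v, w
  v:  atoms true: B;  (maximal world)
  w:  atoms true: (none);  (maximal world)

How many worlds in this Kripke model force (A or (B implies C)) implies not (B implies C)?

u: does not force it — u does not force (A or (B implies C)) implies not (B implies C): at the accessible world w, w forces A or (B implies C) but w does not force not (B implies C).
v: forces it.
w: does not force it.
Worlds forcing the formula: {v}.

1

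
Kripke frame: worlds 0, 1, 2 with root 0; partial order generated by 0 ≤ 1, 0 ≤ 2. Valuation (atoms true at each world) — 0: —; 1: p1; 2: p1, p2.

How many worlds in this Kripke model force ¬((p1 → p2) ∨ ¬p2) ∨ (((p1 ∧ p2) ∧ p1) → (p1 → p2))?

3

0: forces it.
1: forces it.
2: forces it.
Worlds forcing the formula: {0, 1, 2}.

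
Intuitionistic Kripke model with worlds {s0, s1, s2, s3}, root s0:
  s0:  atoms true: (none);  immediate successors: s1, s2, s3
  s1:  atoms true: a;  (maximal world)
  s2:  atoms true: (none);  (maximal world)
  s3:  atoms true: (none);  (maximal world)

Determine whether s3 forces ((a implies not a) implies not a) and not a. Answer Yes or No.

s3 forces ((a implies not a) implies not a) and not a since s3 forces both conjuncts.

Yes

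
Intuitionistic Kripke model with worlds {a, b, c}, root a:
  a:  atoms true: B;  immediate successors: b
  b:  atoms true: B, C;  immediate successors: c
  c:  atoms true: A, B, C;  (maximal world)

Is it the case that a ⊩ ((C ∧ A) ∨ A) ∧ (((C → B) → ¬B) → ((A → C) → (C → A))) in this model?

No

a ⊮ ((C ∧ A) ∨ A) ∧ (((C → B) → ¬B) → ((A → C) → (C → A))) since a fails (C ∧ A) ∨ A.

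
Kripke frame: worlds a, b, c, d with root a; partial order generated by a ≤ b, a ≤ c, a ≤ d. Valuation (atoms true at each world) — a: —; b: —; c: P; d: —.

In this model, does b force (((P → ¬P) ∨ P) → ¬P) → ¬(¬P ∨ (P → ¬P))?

b ⊮ (((P → ¬P) ∨ P) → ¬P) → ¬(¬P ∨ (P → ¬P)): already at b itself, b ⊩ ((P → ¬P) ∨ P) → ¬P but b ⊮ ¬(¬P ∨ (P → ¬P)).
b ⊮ ¬(¬P ∨ (P → ¬P)) since b is accessible from b and b ⊩ ¬P ∨ (P → ¬P).
b ⊩ ¬P ∨ (P → ¬P) via the disjunct ¬P.

No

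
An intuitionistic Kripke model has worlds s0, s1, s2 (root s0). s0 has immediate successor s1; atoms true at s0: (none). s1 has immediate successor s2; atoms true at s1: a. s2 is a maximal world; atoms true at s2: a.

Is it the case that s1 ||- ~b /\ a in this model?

Yes

s1 ||- ~b /\ a since s1 forces both conjuncts.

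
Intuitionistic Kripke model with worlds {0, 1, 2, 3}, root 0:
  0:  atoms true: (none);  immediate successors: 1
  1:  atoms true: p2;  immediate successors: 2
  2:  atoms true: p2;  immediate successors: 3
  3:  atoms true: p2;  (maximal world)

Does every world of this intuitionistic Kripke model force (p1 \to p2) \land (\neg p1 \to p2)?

Not every world: 0 \nVdash (p1 \to p2) \land (\neg p1 \to p2).
0 \nVdash (p1 \to p2) \land (\neg p1 \to p2) since 0 fails \neg p1 \to p2.

No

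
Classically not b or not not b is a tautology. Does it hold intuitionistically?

This is the weak law of excluded middle, which is not intuitionistically valid.
A Kripke countermodel: worlds u0, u1, u2; order generated by u0 <= u1, u0 <= u2; atoms true at each world — u0:{}; u1:{b}; u2:{}.
u0 does not force not b or not not b: neither disjunct is forced at u0.
u0 does not force not b since u1 is accessible from u0 and u1 forces b.
So the root u0 does not force the formula.

No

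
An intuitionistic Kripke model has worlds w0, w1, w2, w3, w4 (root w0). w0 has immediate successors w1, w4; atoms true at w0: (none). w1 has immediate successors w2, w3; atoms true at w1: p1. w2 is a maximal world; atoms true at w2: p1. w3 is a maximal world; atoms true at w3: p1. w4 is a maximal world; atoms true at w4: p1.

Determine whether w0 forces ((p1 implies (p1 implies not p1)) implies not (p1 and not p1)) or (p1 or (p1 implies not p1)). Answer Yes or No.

Yes

w0 forces ((p1 implies (p1 implies not p1)) implies not (p1 and not p1)) or (p1 or (p1 implies not p1)) via the disjunct (p1 implies (p1 implies not p1)) implies not (p1 and not p1).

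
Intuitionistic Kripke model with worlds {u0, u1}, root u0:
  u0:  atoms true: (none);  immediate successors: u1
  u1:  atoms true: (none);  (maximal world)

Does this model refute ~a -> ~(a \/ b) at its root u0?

u0 ||- ~a -> ~(a \/ b): every world accessible from u0 that forces ~a (namely u0, u1) also forces ~(a \/ b).
So the root u0 forces ~a -> ~(a \/ b); the model is not a countermodel.

No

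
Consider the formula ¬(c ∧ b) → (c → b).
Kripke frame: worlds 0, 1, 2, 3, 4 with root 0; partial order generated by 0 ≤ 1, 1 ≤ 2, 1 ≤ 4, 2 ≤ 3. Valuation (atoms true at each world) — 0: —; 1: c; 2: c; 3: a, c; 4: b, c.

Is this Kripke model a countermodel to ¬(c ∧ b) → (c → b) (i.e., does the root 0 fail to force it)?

Yes

0 ⊮ ¬(c ∧ b) → (c → b): at the accessible world 2, 2 ⊩ ¬(c ∧ b) but 2 ⊮ c → b.
2 ⊮ c → b: already at 2 itself, 2 ⊩ c but 2 ⊮ b.
2 lacks atom b, so 2 ⊮ b.
So the root 0 does not force ¬(c ∧ b) → (c → b); the model is a countermodel.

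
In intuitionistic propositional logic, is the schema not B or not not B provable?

No

This is the weak law of excluded middle, which is not intuitionistically valid.
A Kripke countermodel: worlds s0, s1, s2; order generated by s0 <= s1, s0 <= s2; atoms true at each world — s0:{}; s1:{B}; s2:{}.
s0 does not force not B or not not B: neither disjunct is forced at s0.
s0 does not force not B since s1 is accessible from s0 and s1 forces B.
So the root s0 does not force the formula.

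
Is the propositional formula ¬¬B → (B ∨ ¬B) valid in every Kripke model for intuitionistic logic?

This is a variant of double-negation elimination (deriving excluded middle from double negation), which is not intuitionistically valid.
A Kripke countermodel: worlds u0, u1; order generated by u0 ≤ u1; atoms true at each world — u0:{}; u1:{B}.
u0 ⊮ ¬¬B → (B ∨ ¬B): already at u0 itself, u0 ⊩ ¬¬B but u0 ⊮ B ∨ ¬B.
u0 ⊮ B ∨ ¬B: neither disjunct is forced at u0.
u0 lacks atom B, so u0 ⊮ B.
So the root u0 does not force the formula.

No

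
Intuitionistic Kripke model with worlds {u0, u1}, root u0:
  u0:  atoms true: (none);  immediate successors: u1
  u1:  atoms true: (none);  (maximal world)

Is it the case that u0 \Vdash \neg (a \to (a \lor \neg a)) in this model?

u0 \nVdash \neg (a \to (a \lor \neg a)) since u0 is accessible from u0 and u0 \Vdash a \to (a \lor \neg a).
u0 \Vdash a \to (a \lor \neg a) vacuously: no world accessible from u0 forces the antecedent a.

No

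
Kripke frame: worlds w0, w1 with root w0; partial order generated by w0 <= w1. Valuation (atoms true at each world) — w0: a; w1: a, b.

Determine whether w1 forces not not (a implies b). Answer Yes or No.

Yes

w1 forces not not (a implies b): no world accessible from w1 forces not (a implies b).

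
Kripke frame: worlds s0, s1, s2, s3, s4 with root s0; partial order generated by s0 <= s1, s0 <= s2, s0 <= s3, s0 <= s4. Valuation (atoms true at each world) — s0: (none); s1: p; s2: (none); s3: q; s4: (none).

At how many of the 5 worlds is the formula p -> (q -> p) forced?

5

s0: forces it.
s1: forces it.
s2: forces it.
s3: forces it.
s4: forces it.
Worlds forcing the formula: {s0, s1, s2, s3, s4}.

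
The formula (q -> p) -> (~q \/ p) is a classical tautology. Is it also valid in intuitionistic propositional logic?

This is the material-implication-as-disjunction principle, which is not intuitionistically valid.
A Kripke countermodel: worlds s0, s1; order generated by s0 <= s1; atoms true at each world — s0:{}; s1:{p,q}.
s0 ||-/- (q -> p) -> (~q \/ p): already at s0 itself, s0 ||- q -> p but s0 ||-/- ~q \/ p.
s0 ||-/- ~q \/ p: neither disjunct is forced at s0.
s0 ||-/- ~q since s1 is accessible from s0 and s1 ||- q.
So the root s0 does not force the formula.

No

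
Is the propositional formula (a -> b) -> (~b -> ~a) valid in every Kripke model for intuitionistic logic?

This is the forward direction of contraposition, which is intuitionistically derivable.
Assume a -> b and ~b. If a held then b would follow, contradicting ~b; so ~a.

Yes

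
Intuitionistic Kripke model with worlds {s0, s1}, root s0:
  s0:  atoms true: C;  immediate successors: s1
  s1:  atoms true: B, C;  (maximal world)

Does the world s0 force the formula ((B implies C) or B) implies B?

No

s0 does not force ((B implies C) or B) implies B: already at s0 itself, s0 forces (B implies C) or B but s0 does not force B.
s0 lacks atom B, so s0 does not force B.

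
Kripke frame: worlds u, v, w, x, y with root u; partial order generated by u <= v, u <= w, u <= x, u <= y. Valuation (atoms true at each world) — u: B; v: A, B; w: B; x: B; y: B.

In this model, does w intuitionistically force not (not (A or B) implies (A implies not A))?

w does not force not (not (A or B) implies (A implies not A)) since w is accessible from w and w forces not (A or B) implies (A implies not A).
w forces not (A or B) implies (A implies not A) vacuously: no world accessible from w forces the antecedent not (A or B).

No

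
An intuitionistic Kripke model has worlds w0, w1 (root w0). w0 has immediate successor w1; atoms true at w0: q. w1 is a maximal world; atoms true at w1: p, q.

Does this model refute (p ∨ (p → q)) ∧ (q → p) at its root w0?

Yes

w0 ⊮ (p ∨ (p → q)) ∧ (q → p) since w0 fails q → p.
So the root w0 does not force (p ∨ (p → q)) ∧ (q → p); the model is a countermodel.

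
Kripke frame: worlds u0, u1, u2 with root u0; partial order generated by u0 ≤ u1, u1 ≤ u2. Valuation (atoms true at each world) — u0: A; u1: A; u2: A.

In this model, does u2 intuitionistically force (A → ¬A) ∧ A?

u2 ⊮ (A → ¬A) ∧ A since u2 fails A → ¬A.

No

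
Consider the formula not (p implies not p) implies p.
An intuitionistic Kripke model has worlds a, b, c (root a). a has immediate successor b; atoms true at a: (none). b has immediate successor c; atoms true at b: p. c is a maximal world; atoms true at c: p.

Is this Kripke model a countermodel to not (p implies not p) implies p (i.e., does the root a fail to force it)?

a does not force not (p implies not p) implies p: already at a itself, a forces not (p implies not p) but a does not force p.
a lacks atom p, so a does not force p.
So the root a does not force not (p implies not p) implies p; the model is a countermodel.

Yes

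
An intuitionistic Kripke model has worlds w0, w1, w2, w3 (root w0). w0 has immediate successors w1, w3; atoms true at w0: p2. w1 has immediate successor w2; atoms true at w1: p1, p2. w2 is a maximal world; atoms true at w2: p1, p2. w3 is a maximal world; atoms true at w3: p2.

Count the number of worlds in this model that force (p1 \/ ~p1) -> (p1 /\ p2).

w0: does not force it — w0 ||-/- (p1 \/ ~p1) -> (p1 /\ p2): at the accessible world w3, w3 ||- p1 \/ ~p1 but w3 ||-/- p1 /\ p2.
w1: forces it.
w2: forces it.
w3: does not force it — w3 ||-/- (p1 \/ ~p1) -> (p1 /\ p2): already at w3 itself, w3 ||- p1 \/ ~p1 but w3 ||-/- p1 /\ p2.
Worlds forcing the formula: {w1, w2}.

2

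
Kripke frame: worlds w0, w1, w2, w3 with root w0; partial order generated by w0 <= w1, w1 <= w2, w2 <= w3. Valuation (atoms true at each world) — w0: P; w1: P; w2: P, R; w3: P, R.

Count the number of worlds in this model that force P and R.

2

w0: does not force it — w0 does not force P and R since w0 fails R.
w1: does not force it.
w2: forces it.
w3: forces it.
Worlds forcing the formula: {w2, w3}.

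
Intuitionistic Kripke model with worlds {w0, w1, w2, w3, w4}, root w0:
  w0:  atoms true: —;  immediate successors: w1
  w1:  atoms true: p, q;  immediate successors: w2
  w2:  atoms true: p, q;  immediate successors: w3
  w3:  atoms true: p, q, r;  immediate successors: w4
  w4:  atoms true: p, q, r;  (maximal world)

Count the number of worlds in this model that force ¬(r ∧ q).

0

w0: does not force it — w0 ⊮ ¬(r ∧ q) since w3 is accessible from w0 and w3 ⊩ r ∧ q.
w1: does not force it.
w2: does not force it.
w3: does not force it.
w4: does not force it.
Worlds forcing the formula: { }.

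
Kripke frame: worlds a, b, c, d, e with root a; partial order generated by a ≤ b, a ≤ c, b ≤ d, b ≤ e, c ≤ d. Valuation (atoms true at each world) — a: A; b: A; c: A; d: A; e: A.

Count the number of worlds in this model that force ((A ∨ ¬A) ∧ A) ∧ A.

a: forces it.
b: forces it.
c: forces it.
d: forces it.
e: forces it.
Worlds forcing the formula: {a, b, c, d, e}.

5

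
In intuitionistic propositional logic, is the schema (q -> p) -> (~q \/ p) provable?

No

This is the material-implication-as-disjunction principle, which is not intuitionistically valid.
A Kripke countermodel: worlds a, b; order generated by a <= b; atoms true at each world — a:{}; b:{p,q}.
a ||-/- (q -> p) -> (~q \/ p): already at a itself, a ||- q -> p but a ||-/- ~q \/ p.
a ||-/- ~q \/ p: neither disjunct is forced at a.
a ||-/- ~q since b is accessible from a and b ||- q.
So the root a does not force the formula.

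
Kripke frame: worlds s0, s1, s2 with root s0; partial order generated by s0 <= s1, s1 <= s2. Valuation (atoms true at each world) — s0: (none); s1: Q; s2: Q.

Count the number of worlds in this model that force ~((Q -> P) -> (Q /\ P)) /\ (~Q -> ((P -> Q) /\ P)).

s0: does not force it — s0 ||-/- ~((Q -> P) -> (Q /\ P)) /\ (~Q -> ((P -> Q) /\ P)) since s0 fails ~((Q -> P) -> (Q /\ P)).
s1: does not force it.
s2: does not force it.
Worlds forcing the formula: { }.

0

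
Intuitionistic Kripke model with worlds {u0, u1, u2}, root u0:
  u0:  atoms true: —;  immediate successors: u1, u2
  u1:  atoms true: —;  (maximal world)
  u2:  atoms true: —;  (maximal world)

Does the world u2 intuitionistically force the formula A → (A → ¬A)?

Yes

u2 ⊩ A → (A → ¬A) vacuously: no world accessible from u2 forces the antecedent A.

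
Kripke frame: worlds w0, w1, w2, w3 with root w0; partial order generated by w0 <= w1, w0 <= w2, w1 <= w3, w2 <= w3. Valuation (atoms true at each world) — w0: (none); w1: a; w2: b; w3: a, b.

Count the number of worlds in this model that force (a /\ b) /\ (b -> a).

1

w0: does not force it — w0 ||-/- (a /\ b) /\ (b -> a) since w0 fails a /\ b.
w1: does not force it — w1 ||-/- (a /\ b) /\ (b -> a) since w1 fails a /\ b.
w2: does not force it.
w3: forces it.
Worlds forcing the formula: {w3}.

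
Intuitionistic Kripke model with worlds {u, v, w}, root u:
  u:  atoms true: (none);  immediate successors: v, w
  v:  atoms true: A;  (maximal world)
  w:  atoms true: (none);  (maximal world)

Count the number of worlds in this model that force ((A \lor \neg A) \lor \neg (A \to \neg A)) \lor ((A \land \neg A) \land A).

2

u: does not force it — u \nVdash ((A \lor \neg A) \lor \neg (A \to \neg A)) \lor ((A \land \neg A) \land A): neither disjunct is forced at u.
v: forces it.
w: forces it.
Worlds forcing the formula: {v, w}.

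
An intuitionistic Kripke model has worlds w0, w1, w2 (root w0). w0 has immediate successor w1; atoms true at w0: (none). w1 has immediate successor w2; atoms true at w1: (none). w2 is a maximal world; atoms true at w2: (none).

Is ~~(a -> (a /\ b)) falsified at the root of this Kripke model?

No

w0 ||- ~~(a -> (a /\ b)): no world accessible from w0 forces ~(a -> (a /\ b)).
So the root w0 forces ~~(a -> (a /\ b)); the model is not a countermodel.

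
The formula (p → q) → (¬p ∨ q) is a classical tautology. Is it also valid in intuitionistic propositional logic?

This is the material-implication-as-disjunction principle, which is not intuitionistically valid.
A Kripke countermodel: worlds w0, w1; order generated by w0 ≤ w1; atoms true at each world — w0:{}; w1:{p,q}.
w0 ⊮ (p → q) → (¬p ∨ q): already at w0 itself, w0 ⊩ p → q but w0 ⊮ ¬p ∨ q.
w0 ⊮ ¬p ∨ q: neither disjunct is forced at w0.
w0 ⊮ ¬p since w1 is accessible from w0 and w1 ⊩ p.
So the root w0 does not force the formula.

No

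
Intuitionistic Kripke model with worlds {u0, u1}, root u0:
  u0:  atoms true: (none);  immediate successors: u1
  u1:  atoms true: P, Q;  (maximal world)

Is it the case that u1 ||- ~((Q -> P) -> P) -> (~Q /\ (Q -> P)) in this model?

Yes

u1 ||- ~((Q -> P) -> P) -> (~Q /\ (Q -> P)) vacuously: no world accessible from u1 forces the antecedent ~((Q -> P) -> P).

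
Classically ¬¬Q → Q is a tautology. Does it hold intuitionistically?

This is double-negation elimination, which is not intuitionistically valid.
A Kripke countermodel: worlds w0, w1; order generated by w0 ≤ w1; atoms true at each world — w0:{}; w1:{Q}.
w0 ⊮ ¬¬Q → Q: already at w0 itself, w0 ⊩ ¬¬Q but w0 ⊮ Q.
w0 lacks atom Q, so w0 ⊮ Q.
So the root w0 does not force the formula.

No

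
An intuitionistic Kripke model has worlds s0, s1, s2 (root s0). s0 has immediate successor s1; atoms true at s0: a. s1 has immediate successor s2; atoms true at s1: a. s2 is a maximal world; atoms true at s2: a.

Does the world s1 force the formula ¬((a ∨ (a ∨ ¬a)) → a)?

s1 ⊮ ¬((a ∨ (a ∨ ¬a)) → a) since s1 is accessible from s1 and s1 ⊩ (a ∨ (a ∨ ¬a)) → a.
s1 ⊩ (a ∨ (a ∨ ¬a)) → a: every world accessible from s1 that forces a ∨ (a ∨ ¬a) (namely s1, s2) also forces a.

No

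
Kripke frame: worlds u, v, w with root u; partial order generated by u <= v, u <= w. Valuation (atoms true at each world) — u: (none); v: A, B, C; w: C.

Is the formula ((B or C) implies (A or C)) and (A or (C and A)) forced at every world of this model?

No

Not every world: u does not force ((B or C) implies (A or C)) and (A or (C and A)).
u does not force ((B or C) implies (A or C)) and (A or (C and A)) since u fails A or (C and A).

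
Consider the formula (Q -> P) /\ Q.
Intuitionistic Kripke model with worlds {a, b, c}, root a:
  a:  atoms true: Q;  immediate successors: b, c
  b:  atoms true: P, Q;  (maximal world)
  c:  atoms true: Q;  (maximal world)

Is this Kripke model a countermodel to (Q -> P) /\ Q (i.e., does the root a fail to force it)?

a ||-/- (Q -> P) /\ Q since a fails Q -> P.
So the root a does not force (Q -> P) /\ Q; the model is a countermodel.

Yes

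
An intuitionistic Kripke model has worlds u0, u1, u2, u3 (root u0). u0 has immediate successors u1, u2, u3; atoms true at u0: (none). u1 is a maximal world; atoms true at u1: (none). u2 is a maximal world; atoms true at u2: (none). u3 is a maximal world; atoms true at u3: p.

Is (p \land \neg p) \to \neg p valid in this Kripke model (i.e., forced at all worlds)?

u0 \Vdash (p \land \neg p) \to \neg p vacuously: no world accessible from u0 forces the antecedent p \land \neg p.
Since the root u0 forces (p \land \neg p) \to \neg p and forcing is persistent (monotone upward), every world forces it.

Yes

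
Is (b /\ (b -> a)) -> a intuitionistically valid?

This is modus ponens in implicational form, which is intuitionistically derivable.
If a world forces b and b -> a, then applying the implication at that world (which is accessible from itself) gives a.

Yes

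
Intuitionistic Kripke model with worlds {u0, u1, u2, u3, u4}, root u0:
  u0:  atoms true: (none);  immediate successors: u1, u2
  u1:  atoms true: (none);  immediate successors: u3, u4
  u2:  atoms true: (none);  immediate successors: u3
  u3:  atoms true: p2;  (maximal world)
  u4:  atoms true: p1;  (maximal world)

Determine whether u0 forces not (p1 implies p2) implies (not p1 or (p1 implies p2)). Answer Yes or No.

No

u0 does not force not (p1 implies p2) implies (not p1 or (p1 implies p2)): at the accessible world u4, u4 forces not (p1 implies p2) but u4 does not force not p1 or (p1 implies p2).
u4 does not force not p1 or (p1 implies p2): neither disjunct is forced at u4.
u4 does not force not p1 since u4 is accessible from u4 and u4 forces p1.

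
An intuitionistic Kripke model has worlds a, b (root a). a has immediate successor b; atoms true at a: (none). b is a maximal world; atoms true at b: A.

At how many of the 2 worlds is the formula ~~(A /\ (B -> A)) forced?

a: forces it.
b: forces it.
Worlds forcing the formula: {a, b}.

2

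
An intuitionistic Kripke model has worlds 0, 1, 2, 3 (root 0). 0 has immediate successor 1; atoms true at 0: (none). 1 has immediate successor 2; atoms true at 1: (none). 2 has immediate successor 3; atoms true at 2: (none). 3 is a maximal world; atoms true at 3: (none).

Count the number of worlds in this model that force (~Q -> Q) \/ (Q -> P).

0: forces it.
1: forces it.
2: forces it.
3: forces it.
Worlds forcing the formula: {0, 1, 2, 3}.

4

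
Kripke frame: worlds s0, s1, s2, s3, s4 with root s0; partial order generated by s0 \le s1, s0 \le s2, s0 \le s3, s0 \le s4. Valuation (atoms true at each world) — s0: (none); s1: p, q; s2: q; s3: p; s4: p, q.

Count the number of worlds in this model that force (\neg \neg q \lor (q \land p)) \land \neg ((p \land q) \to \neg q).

2

s0: does not force it — s0 \nVdash (\neg \neg q \lor (q \land p)) \land \neg ((p \land q) \to \neg q) since s0 fails \neg \neg q \lor (q \land p).
s1: forces it.
s2: does not force it.
s3: does not force it.
s4: forces it.
Worlds forcing the formula: {s1, s4}.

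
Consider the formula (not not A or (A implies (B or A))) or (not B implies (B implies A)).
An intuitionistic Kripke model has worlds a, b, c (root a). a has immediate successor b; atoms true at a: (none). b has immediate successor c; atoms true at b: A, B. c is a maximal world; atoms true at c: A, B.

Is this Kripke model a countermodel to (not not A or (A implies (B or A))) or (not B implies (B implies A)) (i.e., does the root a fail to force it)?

a forces (not not A or (A implies (B or A))) or (not B implies (B implies A)) via the disjunct not not A or (A implies (B or A)).
So the root a forces (not not A or (A implies (B or A))) or (not B implies (B implies A)); the model is not a countermodel.

No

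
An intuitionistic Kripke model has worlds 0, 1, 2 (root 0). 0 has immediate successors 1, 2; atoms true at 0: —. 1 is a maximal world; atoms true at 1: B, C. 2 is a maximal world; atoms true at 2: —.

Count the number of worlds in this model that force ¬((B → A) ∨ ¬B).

0: does not force it — 0 ⊮ ¬((B → A) ∨ ¬B) since 2 is accessible from 0 and 2 ⊩ (B → A) ∨ ¬B.
1: forces it.
2: does not force it — 2 ⊮ ¬((B → A) ∨ ¬B) since 2 is accessible from 2 and 2 ⊩ (B → A) ∨ ¬B.
Worlds forcing the formula: {1}.

1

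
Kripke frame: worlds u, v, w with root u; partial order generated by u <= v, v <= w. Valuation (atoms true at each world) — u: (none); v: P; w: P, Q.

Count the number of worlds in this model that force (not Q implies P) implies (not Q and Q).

0

u: does not force it — u does not force (not Q implies P) implies (not Q and Q): already at u itself, u forces not Q implies P but u does not force not Q and Q.
v: does not force it — v does not force (not Q implies P) implies (not Q and Q): already at v itself, v forces not Q implies P but v does not force not Q and Q.
w: does not force it.
Worlds forcing the formula: { }.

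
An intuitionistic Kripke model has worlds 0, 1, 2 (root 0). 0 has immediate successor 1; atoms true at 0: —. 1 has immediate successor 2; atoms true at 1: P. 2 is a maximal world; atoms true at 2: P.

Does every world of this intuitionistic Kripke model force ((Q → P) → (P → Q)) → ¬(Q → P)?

Yes

0 ⊩ ((Q → P) → (P → Q)) → ¬(Q → P) vacuously: no world accessible from 0 forces the antecedent (Q → P) → (P → Q).
Since the root 0 forces ((Q → P) → (P → Q)) → ¬(Q → P) and forcing is persistent (monotone upward), every world forces it.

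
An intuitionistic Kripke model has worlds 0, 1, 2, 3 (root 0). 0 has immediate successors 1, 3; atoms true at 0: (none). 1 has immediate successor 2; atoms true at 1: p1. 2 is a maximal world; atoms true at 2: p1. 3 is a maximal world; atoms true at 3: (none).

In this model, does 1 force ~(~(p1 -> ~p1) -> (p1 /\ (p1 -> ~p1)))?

Yes

1 ||- ~(~(p1 -> ~p1) -> (p1 /\ (p1 -> ~p1))): no world accessible from 1 forces ~(p1 -> ~p1) -> (p1 /\ (p1 -> ~p1)).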